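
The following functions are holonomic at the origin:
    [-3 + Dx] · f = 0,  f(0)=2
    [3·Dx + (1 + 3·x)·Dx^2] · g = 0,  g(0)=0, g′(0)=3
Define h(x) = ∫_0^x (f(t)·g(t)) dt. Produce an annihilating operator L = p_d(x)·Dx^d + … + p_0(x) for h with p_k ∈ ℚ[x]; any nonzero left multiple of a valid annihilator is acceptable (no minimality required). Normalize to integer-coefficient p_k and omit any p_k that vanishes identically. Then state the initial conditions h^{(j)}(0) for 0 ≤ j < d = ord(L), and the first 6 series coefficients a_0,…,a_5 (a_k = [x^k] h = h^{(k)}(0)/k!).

f: a_k = 2, 6, 9, 9, 27/4, 81/20, …
g: a_k = 0, 3, -9/2, 9, -81/4, 243/5, …
h₀=f·g: eliminate ⇒ L₀, order ≤ 1·2.
Integrate: L := L₀·Dx.
L = 27·x·Dx + (-3 - 18·x)·Dx^2 + (1 + 3·x)·Dx^3  (order 3).
h: a_k = 0, 0, 3, 3, 9/2, 0, …
ICs: h(0) = 0, h′(0) = 0, h′′(0) = 6.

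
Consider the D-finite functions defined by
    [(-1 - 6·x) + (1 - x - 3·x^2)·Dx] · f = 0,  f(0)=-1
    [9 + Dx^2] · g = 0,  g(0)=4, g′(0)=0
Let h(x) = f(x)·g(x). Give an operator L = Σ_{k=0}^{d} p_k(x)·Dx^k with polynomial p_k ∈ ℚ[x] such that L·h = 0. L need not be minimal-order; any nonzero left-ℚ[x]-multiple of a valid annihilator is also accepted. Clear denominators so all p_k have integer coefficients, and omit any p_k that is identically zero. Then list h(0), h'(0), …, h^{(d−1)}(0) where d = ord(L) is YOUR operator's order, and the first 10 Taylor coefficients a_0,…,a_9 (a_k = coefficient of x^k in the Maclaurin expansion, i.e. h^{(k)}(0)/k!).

L = (-3 + 9·x + 27·x^2) + (2 + 12·x)·Dx + (-1 + x + 3·x^2)·Dx^2  (order 2).
h: a_k = -4, -4, 2, -10, -35/2, -95/2, -1919/20, -4769/20, -118037/224, -1391377/1120, …
ICs: h(0) = -4, h′(0) = -4.

f: a_k = -1, -1, -4, -7, -19, -40, -97, -217, -508, -1159, …
g: a_k = 4, 0, -18, 0, 27/2, 0, -81/20, 0, 729/1120, 0, …
L₀ := L_f ⊗_s L_g (sym. prod.), ord ≤ 2.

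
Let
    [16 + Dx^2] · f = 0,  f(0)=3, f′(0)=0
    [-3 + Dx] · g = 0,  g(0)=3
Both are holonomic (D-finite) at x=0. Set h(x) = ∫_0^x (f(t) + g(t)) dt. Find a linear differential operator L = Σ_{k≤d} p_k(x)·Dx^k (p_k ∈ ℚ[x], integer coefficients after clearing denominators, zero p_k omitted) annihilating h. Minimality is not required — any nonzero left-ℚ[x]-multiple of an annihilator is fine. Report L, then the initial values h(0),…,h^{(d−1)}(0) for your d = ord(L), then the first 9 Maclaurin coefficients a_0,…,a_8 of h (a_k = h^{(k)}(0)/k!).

L = -48·Dx + 16·Dx^2 - 3·Dx^3 + Dx^4  (order 4).
h: a_k = 0, 6, 9/2, -7/2, 27/8, 337/40, 81/80, -481/240, 729/4480, …
ICs: h(0) = 0, h′(0) = 6, h′′(0) = 9, h′′′(0) = -21.

f: a_k = 3, 0, -24, 0, 32, 0, -256/15, 0, 512/105, …
g: a_k = 3, 9, 27/2, 27/2, 81/8, 243/40, 243/80, 729/560, 2187/4480, …
Sum ⇒ L₀ = lclm(L_f,L_g) in ℚ(x)⟨Dx⟩.
∫: right-multiply L₀ by Dx.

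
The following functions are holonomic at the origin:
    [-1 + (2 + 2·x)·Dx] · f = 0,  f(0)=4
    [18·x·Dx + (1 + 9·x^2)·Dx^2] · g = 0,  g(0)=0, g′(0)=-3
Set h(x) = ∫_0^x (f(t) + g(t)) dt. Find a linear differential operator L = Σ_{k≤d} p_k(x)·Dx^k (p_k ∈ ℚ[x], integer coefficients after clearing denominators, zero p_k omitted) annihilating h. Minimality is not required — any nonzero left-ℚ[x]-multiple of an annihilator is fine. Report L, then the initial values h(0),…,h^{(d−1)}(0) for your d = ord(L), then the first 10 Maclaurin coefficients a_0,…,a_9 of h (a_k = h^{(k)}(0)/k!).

f: a_k = 4, 2, -1/2, 1/4, -5/32, 7/64, -21/256, 33/512, -429/8192, 715/16384, …
g: a_k = 0, -3, 0, 9, 0, -243/5, 0, 2187/7, 0, -2187, …
Weyl lclm of L_f,L_g ⇒ L₀ (ord ≤ 3).
h=∫h₀ ⇒ L = L₀·Dx.
L = (-36 - 90·x + 972·x^2 + 486·x^3)·Dx^2 + (-75 - 144·x + 1818·x^2 + 3888·x^3 + 1701·x^4)·Dx^3 + (-2 + 70·x + 108·x^2 + 684·x^3 + 1134·x^4 + 486·x^5)·Dx^4  (order 4).
h: a_k = 0, 4, -1/2, -1/6, 37/16, -1/32, -15517/1920, -3/256, 1119975/28672, -143/24576, …
ICs: h(0) = 0, h′(0) = 4, h′′(0) = -1, h′′′(0) = -1.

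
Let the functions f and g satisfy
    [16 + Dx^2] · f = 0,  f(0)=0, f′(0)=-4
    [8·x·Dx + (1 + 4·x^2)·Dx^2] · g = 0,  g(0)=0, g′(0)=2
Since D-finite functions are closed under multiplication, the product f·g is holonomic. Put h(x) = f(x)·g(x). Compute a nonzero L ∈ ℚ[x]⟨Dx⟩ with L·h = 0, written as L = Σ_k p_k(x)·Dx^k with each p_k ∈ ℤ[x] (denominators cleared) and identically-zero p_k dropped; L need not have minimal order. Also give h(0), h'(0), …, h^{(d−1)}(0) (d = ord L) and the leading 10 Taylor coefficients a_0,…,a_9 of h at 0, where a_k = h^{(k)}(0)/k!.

f: a_k = 0, -4, 0, 32/3, 0, -128/15, 0, 1024/315, 0, -2048/2835, …
g: a_k = 0, 2, 0, -8/3, 0, 32/5, 0, -128/7, 0, 512/9, …
h₀=f·g: eliminate ⇒ L₀, order ≤ 2·2.
L = (2560 + 29696·x^2 + 118784·x^4 + 262144·x^6 + 262144·x^8) + (1536·x + 14336·x^3 + 49152·x^5 + 65536·x^7)·Dx + (240 + 3008·x^2 + 13824·x^4 + 32768·x^6 + 32768·x^8)·Dx^2 + (96·x + 896·x^3 + 3072·x^5 + 4096·x^7)·Dx^3 + (5 + 72·x^2 + 400·x^4 + 1024·x^6 + 1024·x^8)·Dx^4  (order 4).
h: a_k = 0, 0, -8, 0, 32, 0, -640/9, 0, 512/3, 0, …
ICs: h(0) = 0, h′(0) = 0, h′′(0) = -16, h′′′(0) = 0.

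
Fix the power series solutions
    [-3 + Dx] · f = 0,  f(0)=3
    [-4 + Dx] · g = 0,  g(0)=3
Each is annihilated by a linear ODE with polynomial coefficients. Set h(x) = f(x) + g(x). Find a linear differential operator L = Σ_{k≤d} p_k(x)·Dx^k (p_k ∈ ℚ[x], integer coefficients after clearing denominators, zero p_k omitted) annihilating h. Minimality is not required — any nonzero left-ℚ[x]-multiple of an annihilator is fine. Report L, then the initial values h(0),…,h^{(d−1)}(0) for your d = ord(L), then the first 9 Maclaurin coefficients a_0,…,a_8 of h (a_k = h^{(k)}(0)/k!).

L = 12 - 7·Dx + Dx^2  (order 2).
h: a_k = 6, 21, 75/2, 91/2, 337/8, 1267/40, 965/48, 2653/240, 72097/13440, …
ICs: h(0) = 6, h′(0) = 21.

f: a_k = 3, 9, 27/2, 27/2, 81/8, 243/40, 243/80, 729/560, 2187/4480, …
g: a_k = 3, 12, 24, 32, 32, 128/5, 256/15, 1024/105, 512/105, …
Sum ⇒ L₀ = lclm(L_f,L_g) in ℚ(x)⟨Dx⟩.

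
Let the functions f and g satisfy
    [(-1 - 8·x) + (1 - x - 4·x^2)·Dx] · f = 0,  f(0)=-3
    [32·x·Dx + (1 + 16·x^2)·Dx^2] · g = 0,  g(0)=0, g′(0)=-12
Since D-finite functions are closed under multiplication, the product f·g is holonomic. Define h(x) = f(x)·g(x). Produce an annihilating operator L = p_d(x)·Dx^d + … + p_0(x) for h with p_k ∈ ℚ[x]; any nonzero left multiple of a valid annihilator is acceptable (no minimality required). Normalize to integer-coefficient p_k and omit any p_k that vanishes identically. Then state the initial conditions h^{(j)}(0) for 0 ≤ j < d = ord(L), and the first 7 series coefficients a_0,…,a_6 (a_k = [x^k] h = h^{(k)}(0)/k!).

L = (8 + 32·x + 384·x^2) + (2 - 16·x + 64·x^2 + 384·x^3)·Dx + (-1 + x - 12·x^2 + 16·x^3 + 64·x^4)·Dx^2  (order 2).
h: a_k = 0, 36, 36, -12, 132, 9636/5, 12276/5, …
ICs: h(0) = 0, h′(0) = 36.

f: a_k = -3, -3, -15, -27, -87, -195, -543, …
g: a_k = 0, -12, 0, 64, 0, -3072/5, 0, …
Product ⇒ symmetric product L₀, ord ≤ 2.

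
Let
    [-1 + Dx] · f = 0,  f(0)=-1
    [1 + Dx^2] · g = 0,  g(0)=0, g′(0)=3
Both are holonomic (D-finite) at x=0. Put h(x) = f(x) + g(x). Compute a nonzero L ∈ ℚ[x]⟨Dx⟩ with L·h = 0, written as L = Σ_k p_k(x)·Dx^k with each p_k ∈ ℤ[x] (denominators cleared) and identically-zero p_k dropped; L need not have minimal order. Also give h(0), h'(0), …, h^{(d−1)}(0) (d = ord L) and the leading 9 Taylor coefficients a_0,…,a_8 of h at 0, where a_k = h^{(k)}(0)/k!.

f: a_k = -1, -1, -1/2, -1/6, -1/24, -1/120, -1/720, -1/5040, -1/40320, …
g: a_k = 0, 3, 0, -1/2, 0, 1/40, 0, -1/1680, 0, …
h₀=f+g: left-lcm gives L₀, ord ≤ 3.
L = -1 + Dx - Dx^2 + Dx^3  (order 3).
h: a_k = -1, 2, -1/2, -2/3, -1/24, 1/60, -1/720, -1/1260, -1/40320, …
ICs: h(0) = -1, h′(0) = 2, h′′(0) = -1.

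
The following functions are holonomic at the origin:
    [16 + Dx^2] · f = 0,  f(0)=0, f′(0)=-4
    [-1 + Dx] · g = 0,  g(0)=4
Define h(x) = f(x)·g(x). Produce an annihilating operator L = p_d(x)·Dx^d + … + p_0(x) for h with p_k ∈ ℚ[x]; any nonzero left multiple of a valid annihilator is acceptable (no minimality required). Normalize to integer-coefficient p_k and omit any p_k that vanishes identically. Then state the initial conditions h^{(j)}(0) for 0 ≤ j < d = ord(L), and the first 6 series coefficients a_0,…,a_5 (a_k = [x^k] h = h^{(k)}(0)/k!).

L = 17 - 2·Dx + Dx^2  (order 2).
h: a_k = 0, -16, -16, 104/3, 40, -202/15, …
ICs: h(0) = 0, h′(0) = -16.

f: a_k = 0, -4, 0, 32/3, 0, -128/15, …
g: a_k = 4, 4, 2, 2/3, 1/6, 1/30, …
f·g: L₀ = L_f ⊗_s L_g, ord ≤ 2·1.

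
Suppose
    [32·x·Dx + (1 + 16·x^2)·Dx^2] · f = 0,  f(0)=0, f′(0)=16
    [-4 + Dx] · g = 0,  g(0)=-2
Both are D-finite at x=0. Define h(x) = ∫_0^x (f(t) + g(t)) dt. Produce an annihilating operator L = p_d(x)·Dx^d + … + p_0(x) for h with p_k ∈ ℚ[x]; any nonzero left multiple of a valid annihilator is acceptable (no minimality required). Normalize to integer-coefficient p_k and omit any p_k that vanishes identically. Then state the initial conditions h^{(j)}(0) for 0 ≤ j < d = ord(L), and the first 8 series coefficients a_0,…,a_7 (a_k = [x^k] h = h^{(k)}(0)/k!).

f: a_k = 0, 16, 0, -256/3, 0, 4096/5, 0, -65536/7, …
g: a_k = -2, -8, -16, -64/3, -64/3, -256/15, -512/45, -2048/315, …
Weyl lclm of L_f,L_g ⇒ L₀ (ord ≤ 3).
∫: right-multiply L₀ by Dx.
L = (32 - 256·x - 512·x^2)·Dx^2 + (-12 + 48·x + 64·x^2 - 256·x^3)·Dx^3 + (1 + 4·x + 16·x^2 + 64·x^3)·Dx^4  (order 4).
h: a_k = 0, -2, 4, -16/3, -80/3, -64/15, 6016/45, -512/315, …
ICs: h(0) = 0, h′(0) = -2, h′′(0) = 8, h′′′(0) = -32.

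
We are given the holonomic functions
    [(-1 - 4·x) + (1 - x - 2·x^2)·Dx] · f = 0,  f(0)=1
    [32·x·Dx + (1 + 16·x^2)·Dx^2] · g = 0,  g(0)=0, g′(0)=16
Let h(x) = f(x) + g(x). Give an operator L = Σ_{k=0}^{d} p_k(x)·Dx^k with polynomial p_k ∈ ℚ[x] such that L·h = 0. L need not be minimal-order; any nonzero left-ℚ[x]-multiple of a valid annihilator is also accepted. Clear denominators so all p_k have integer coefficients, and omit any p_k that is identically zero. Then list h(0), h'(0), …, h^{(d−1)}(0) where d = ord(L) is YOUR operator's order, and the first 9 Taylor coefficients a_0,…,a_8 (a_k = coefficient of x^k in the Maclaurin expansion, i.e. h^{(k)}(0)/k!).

f: a_k = 1, 1, 3, 5, 11, 21, 43, 85, 171, …
g: a_k = 0, 16, 0, -256/3, 0, 4096/5, 0, -65536/7, 0, …
Sum ⇒ L₀ = lclm(L_f,L_g) in ℚ(x)⟨Dx⟩.
L = (-96 + 384·x + 6912·x^2 + 15360·x^3 + 40704·x^4 + 12288·x^6)·Dx + (31 + 104·x - 392·x^2 + 736·x^3 + 14912·x^4 + 27904·x^5 + 3072·x^6 + 12288·x^7)·Dx^2 + (-3 - 19·x - 128·x^2 - 152·x^3 - 1128·x^4 + 2496·x^5 + 2560·x^6 + 1024·x^7 + 2048·x^8)·Dx^3  (order 3).
h: a_k = 1, 17, 3, -241/3, 11, 4201/5, 43, -64941/7, 171, …
ICs: h(0) = 1, h′(0) = 17, h′′(0) = 6.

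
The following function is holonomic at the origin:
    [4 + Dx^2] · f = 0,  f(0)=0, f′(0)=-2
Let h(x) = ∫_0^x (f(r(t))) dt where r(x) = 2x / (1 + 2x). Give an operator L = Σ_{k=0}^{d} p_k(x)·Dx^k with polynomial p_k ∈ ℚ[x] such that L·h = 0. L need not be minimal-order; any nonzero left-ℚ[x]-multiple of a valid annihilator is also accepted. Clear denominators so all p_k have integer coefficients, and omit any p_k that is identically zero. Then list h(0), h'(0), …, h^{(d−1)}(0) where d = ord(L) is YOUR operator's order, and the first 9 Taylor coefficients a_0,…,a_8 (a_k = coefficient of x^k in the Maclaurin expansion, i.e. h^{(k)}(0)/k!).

f: a_k = 0, -2, 0, 4/3, 0, -4/15, 0, 8/315, 0, …
f∘r: x↦r, Dx↦Dx/r' in L_f ⇒ L₀.
∫: right-multiply L₀ by Dx.
L = 16·Dx + (4 + 24·x + 48·x^2 + 32·x^3)·Dx^2 + (1 + 8·x + 24·x^2 + 32·x^3 + 16·x^4)·Dx^3  (order 3).
h: a_k = 0, 0, -2, 8/3, -4/3, -32/5, 1376/45, -640/7, 70688/315, …
ICs: h(0) = 0, h′(0) = 0, h′′(0) = -4.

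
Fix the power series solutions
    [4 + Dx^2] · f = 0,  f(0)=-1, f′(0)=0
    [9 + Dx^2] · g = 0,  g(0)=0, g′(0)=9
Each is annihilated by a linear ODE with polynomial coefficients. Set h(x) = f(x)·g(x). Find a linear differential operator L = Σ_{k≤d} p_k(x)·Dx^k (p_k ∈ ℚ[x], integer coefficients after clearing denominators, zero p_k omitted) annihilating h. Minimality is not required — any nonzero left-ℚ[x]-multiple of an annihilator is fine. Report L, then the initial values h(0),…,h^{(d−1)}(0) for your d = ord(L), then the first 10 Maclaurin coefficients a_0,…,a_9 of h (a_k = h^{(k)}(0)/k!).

L = 25 + 26·Dx^2 + Dx^4  (order 4).
h: a_k = 0, -9, 0, 63/2, 0, -1563/40, 0, 13021/560, 0, -5167/640, …
ICs: h(0) = 0, h′(0) = -9, h′′(0) = 0, h′′′(0) = 189.

f: a_k = -1, 0, 2, 0, -2/3, 0, 4/45, 0, -2/315, 0, …
g: a_k = 0, 9, 0, -27/2, 0, 243/40, 0, -729/560, 0, 729/4480, …
L₀ := L_f ⊗_s L_g (sym. prod.), ord ≤ 4.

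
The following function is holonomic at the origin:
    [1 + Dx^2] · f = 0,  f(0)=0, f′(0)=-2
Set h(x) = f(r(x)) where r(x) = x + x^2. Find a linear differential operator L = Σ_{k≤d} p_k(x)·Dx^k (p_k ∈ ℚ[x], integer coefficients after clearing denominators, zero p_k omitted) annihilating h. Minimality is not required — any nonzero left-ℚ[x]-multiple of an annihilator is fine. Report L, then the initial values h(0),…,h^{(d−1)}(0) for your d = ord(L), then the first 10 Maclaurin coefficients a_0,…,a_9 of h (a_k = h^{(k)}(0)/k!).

L = (1 + 6·x + 12·x^2 + 8·x^3) - 2·Dx + (1 + 2·x)·Dx^2  (order 2).
h: a_k = 0, -2, -2, 1/3, 1, 59/60, 1/4, -419/2520, -59/360, -13609/181440, …
ICs: h(0) = 0, h′(0) = -2.

f: a_k = 0, -2, 0, 1/3, 0, -1/60, 0, 1/2520, 0, -1/181440, …
Change of var in L_f (x↦r) gives L₀.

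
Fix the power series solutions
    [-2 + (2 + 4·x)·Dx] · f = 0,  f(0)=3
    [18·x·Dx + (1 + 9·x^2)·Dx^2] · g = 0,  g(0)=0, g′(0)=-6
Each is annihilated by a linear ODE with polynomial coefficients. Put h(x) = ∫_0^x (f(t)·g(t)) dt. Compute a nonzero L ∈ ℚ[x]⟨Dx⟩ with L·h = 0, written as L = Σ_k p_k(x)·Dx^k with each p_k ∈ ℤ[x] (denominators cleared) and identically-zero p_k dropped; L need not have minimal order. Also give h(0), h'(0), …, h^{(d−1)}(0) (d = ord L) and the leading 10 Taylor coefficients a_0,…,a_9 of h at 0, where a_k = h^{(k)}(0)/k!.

f: a_k = 3, 3, -3/2, 3/2, -15/8, 21/8, -63/16, 99/16, -1287/128, 2145/128, …
g: a_k = 0, -6, 0, 18, 0, -486/5, 0, 4374/7, 0, -4374, …
Sym-product of L_f,L_g gives L₀ (≤ ord 2).
h=∫h₀ ⇒ L = L₀·Dx.
L = (3 - 18·x - 9·x^2)·Dx + (-2 + 14·x + 54·x^2 + 36·x^3)·Dx^2 + (1 + 4·x + 13·x^2 + 36·x^3 + 36·x^4)·Dx^3  (order 3).
h: a_k = 0, 0, -9, -6, 63/4, 9, -2049/40, -801/20, 562869/2240, 54099/280, …
ICs: h(0) = 0, h′(0) = 0, h′′(0) = -18.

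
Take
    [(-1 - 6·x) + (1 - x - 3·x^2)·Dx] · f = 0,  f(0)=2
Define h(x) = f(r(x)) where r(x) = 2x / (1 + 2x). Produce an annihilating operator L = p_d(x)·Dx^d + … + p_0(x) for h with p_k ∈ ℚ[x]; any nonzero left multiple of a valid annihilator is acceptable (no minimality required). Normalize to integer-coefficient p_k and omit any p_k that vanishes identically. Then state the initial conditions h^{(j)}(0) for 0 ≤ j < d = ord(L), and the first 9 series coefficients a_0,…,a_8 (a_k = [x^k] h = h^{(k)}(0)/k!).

L = (2 + 28·x) + (-1 - 4·x + 8·x^2 + 24·x^3)·Dx  (order 1).
h: a_k = 2, 4, 24, 0, 288, -576, 4608, -16128, 87552, …
ICs: h(0) = 2.

f: a_k = 2, 2, 8, 14, 38, 80, 194, 434, 1016, …
Change of var in L_f (x↦r) gives L₀.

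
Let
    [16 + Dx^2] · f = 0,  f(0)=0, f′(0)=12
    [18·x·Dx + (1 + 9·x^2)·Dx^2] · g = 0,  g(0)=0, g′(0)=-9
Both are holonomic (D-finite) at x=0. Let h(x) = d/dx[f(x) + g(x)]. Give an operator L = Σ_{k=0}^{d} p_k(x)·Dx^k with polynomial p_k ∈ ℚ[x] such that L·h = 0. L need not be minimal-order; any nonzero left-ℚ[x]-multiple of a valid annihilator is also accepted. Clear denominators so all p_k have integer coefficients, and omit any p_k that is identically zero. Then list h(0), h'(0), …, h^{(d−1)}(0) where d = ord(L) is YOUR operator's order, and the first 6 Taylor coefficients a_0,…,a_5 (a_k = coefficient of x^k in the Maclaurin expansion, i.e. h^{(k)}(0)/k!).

L = (-13248·x + 181440·x^3 + 186624·x^5) + (-16 + 6048·x^2 + 66096·x^4 + 93312·x^6)·Dx + (-828·x + 11340·x^3 + 11664·x^5)·Dx^2 + (-1 + 378·x^2 + 4131·x^4 + 5832·x^6)·Dx^3  (order 3).
h: a_k = 3, 0, -15, 0, -601, 0, …
ICs: h(0) = 3, h′(0) = 0, h′′(0) = -30.

f: a_k = 0, 12, 0, -32, 0, 128/5, …
g: a_k = 0, -9, 0, 27, 0, -729/5, …
Weyl lclm of L_f,L_g ⇒ L₀ (ord ≤ 4).
Derive L from L₀ (diff closure).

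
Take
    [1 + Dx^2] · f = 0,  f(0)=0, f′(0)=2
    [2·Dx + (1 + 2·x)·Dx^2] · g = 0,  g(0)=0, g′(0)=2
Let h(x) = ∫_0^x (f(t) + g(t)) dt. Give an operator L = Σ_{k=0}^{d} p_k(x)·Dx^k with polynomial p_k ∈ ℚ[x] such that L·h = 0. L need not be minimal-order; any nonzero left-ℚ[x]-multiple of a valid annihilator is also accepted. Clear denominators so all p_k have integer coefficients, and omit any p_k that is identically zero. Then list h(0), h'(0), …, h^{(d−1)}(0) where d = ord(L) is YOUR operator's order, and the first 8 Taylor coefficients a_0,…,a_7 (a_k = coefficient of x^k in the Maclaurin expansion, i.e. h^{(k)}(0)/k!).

f: a_k = 0, 2, 0, -1/3, 0, 1/60, 0, -1/2520, …
g: a_k = 0, 2, -2, 8/3, -4, 32/5, -32/3, 128/7, …
f+g: L₀ = lclm(L_f,L_g), ord ≤ 2+2.
Integrate: L := L₀·Dx.
L = (50 + 8·x + 8·x^2)·Dx^2 + (9 + 22·x + 12·x^2 + 8·x^3)·Dx^3 + (50 + 8·x + 8·x^2)·Dx^4 + (9 + 22·x + 12·x^2 + 8·x^3)·Dx^5  (order 5).
h: a_k = 0, 0, 2, -2/3, 7/12, -4/5, 77/72, -32/21, …
ICs: h(0) = 0, h′(0) = 0, h′′(0) = 4, h′′′(0) = -4, h′′′′(0) = 14.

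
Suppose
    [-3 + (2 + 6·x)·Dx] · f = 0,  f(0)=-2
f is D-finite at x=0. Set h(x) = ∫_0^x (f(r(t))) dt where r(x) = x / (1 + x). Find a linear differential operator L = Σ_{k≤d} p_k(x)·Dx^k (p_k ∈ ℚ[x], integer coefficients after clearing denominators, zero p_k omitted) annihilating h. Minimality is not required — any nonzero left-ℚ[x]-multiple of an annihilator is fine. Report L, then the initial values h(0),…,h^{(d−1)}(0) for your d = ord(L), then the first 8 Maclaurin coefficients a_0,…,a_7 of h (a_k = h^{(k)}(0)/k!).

f: a_k = -2, -3, 9/4, -27/8, 405/64, -1701/128, 15309/512, -72171/1024, …
Change of var in L_f (x↦r) gives L₀.
Integrate: L := L₀·Dx.
L = -3·Dx + (2 + 10·x + 8·x^2)·Dx^2  (order 2).
h: a_k = 0, -2, -3/2, 7/4, -87/32, 1677/320, -3023/256, 106305/3584, …
ICs: h(0) = 0, h′(0) = -2.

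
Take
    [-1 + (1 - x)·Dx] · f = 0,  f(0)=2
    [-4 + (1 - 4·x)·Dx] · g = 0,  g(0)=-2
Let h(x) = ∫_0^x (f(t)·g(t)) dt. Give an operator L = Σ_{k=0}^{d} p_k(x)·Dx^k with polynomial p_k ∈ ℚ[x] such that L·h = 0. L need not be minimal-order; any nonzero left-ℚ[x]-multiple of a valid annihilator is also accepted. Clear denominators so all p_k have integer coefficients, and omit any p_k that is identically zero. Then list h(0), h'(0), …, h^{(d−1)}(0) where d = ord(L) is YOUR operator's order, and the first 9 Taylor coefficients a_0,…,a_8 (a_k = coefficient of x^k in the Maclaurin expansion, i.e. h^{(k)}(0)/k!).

f: a_k = 2, 2, 2, 2, 2, 2, 2, 2, 2, …
g: a_k = -2, -8, -32, -128, -512, -2048, -8192, -32768, -131072, …
L₀ := L_f ⊗_s L_g (sym. prod.), ord ≤ 1.
h=∫h₀ ⇒ L = L₀·Dx.
L = (-5 + 8·x)·Dx + (1 - 5·x + 4·x^2)·Dx^2  (order 2).
h: a_k = 0, -4, -10, -28, -85, -1364/5, -910, -21844/7, -21845/2, …
ICs: h(0) = 0, h′(0) = -4.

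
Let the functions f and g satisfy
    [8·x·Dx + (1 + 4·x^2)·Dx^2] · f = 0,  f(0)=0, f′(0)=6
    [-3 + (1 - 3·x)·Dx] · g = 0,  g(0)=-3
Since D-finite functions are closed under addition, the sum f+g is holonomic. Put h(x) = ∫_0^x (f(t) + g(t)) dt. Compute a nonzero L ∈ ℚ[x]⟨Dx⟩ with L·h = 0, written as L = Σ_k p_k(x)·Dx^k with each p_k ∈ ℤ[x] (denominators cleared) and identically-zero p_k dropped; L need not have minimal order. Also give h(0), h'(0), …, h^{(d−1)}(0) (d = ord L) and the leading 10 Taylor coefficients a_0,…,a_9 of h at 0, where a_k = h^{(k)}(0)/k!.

L = (24 - 288·x - 288·x^2)·Dx^2 + (-31 + 24·x - 204·x^2 - 288·x^3)·Dx^3 + (3 - 5·x - 20·x^3 - 48·x^4)·Dx^4  (order 4).
h: a_k = 0, -3, -3/2, -9, -89/4, -243/5, -1183/10, -2187/7, -46311/56, -2187, …
ICs: h(0) = 0, h′(0) = -3, h′′(0) = -3, h′′′(0) = -54.

f: a_k = 0, 6, 0, -8, 0, 96/5, 0, -384/7, 0, 512/3, …
g: a_k = -3, -9, -27, -81, -243, -729, -2187, -6561, -19683, -59049, …
f+g: L₀ = lclm(L_f,L_g), ord ≤ 2+1.
∫: right-multiply L₀ by Dx.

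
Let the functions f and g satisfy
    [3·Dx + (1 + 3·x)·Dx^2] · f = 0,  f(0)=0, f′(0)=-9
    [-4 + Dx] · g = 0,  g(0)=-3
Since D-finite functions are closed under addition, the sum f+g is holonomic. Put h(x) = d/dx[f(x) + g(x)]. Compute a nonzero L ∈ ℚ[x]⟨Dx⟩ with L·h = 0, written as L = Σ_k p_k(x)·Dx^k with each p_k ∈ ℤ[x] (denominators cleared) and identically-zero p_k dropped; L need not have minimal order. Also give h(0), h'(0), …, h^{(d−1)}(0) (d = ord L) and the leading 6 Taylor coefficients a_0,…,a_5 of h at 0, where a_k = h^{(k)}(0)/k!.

L = (-120 - 144·x) + (2 - 96·x - 144·x^2)·Dx + (7 + 33·x + 36·x^2)·Dx^2  (order 2).
h: a_k = -21, -21, -177, 115, -857, 10423/5, …
ICs: h(0) = -21, h′(0) = -21.

f: a_k = 0, -9, 27/2, -27, 243/4, -729/5, …
g: a_k = -3, -12, -24, -32, -32, -128/5, …
Weyl lclm of L_f,L_g ⇒ L₀ (ord ≤ 3).
Differentiate: ansatz ord ≤ ord L₀ ⇒ L.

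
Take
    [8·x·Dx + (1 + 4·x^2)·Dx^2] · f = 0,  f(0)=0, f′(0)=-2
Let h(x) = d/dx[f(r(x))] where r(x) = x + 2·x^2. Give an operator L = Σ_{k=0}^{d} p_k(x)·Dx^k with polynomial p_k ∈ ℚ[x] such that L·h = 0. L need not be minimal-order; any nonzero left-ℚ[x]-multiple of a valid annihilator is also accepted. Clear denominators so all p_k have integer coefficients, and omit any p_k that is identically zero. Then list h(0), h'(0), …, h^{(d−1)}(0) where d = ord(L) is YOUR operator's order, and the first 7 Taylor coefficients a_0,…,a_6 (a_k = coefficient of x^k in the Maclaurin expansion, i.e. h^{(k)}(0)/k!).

L = (-4 + 8·x + 64·x^2 + 192·x^3 + 192·x^4) + (1 + 4·x + 4·x^2 + 32·x^3 + 80·x^4 + 64·x^5)·Dx  (order 1).
h: a_k = -2, -8, 8, 64, 128, -256, -1664, …
ICs: h(0) = -2.

f: a_k = 0, -2, 0, 8/3, 0, -32/5, 0, …
L₀ from L_f via x↦r, Dx↦r'^{-1}Dx.
Differentiate: ansatz ord ≤ ord L₀ ⇒ L.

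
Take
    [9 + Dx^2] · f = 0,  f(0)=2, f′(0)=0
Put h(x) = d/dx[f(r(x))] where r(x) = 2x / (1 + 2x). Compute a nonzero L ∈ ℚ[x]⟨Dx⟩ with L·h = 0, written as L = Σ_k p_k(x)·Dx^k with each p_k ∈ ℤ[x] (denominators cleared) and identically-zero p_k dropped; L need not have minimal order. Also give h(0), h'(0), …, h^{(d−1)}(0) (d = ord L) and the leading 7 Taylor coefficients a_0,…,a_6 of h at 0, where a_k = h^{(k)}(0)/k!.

f: a_k = 2, 0, -9, 0, 27/4, 0, -81/40, …
h₀=f(r): pull back L_f along r ⇒ L₀.
h=h₀': d/dx-closure on L₀ ⇒ L.
L = (60 + 96·x + 96·x^2) + (12 + 72·x + 144·x^2 + 96·x^3)·Dx + (1 + 8·x + 24·x^2 + 32·x^3 + 16·x^4)·Dx^2  (order 2).
h: a_k = 0, -72, 432, -1296, 1440, 39312/5, -308448/5, …
ICs: h(0) = 0, h′(0) = -72.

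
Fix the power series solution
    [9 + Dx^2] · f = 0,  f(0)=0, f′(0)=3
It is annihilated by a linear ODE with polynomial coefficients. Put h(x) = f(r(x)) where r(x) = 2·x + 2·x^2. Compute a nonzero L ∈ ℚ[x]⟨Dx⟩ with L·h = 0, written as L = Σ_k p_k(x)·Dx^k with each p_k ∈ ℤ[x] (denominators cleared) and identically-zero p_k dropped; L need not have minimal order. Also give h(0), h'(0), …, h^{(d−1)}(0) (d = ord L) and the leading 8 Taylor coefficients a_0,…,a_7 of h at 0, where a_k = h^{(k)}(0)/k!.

L = (36 + 216·x + 432·x^2 + 288·x^3) - 2·Dx + (1 + 2·x)·Dx^2  (order 2).
h: a_k = 0, 6, 6, -36, -108, -216/5, 288, 20736/35, …
ICs: h(0) = 0, h′(0) = 6.

f: a_k = 0, 3, 0, -9/2, 0, 81/40, 0, -243/560, …
Substitute x→r, Dx→(1/r')Dx; clear ⇒ L₀.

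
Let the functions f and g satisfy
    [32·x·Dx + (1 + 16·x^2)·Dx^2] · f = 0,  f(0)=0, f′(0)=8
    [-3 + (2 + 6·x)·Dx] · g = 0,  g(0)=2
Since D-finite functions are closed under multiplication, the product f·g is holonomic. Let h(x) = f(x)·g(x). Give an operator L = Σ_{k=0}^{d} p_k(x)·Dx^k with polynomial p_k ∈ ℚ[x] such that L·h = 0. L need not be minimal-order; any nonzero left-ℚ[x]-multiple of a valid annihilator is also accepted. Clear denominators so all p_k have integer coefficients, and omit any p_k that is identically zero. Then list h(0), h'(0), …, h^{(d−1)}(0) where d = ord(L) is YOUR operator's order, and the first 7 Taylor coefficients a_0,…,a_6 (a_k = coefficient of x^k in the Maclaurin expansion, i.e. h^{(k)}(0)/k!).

L = (27 - 192·x - 144·x^2) + (-12 + 92·x + 576·x^2 + 576·x^3)·Dx + (4 + 24·x + 100·x^2 + 384·x^3 + 576·x^4)·Dx^2  (order 2).
h: a_k = 0, 16, 24, -310/3, -101, 34583/40, 95289/80, …
ICs: h(0) = 0, h′(0) = 16.

f: a_k = 0, 8, 0, -128/3, 0, 2048/5, 0, …
g: a_k = 2, 3, -9/4, 27/8, -405/64, 1701/128, -15309/512, …
h₀=f·g: eliminate ⇒ L₀, order ≤ 2·1.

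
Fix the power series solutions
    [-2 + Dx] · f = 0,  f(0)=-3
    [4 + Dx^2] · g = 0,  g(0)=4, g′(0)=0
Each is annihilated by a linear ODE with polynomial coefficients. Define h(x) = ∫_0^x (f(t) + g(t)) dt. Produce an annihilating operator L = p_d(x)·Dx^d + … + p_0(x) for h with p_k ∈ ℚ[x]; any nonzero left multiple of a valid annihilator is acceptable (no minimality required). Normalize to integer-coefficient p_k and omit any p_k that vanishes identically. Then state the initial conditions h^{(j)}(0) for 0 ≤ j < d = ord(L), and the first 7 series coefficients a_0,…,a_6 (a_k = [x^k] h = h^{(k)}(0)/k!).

f: a_k = -3, -6, -6, -4, -2, -4/5, -4/15, …
g: a_k = 4, 0, -8, 0, 8/3, 0, -16/45, …
f+g: L₀ = lclm(L_f,L_g), ord ≤ 1+2.
Integrate: L := L₀·Dx.
L = -8·Dx + 4·Dx^2 - 2·Dx^3 + Dx^4  (order 4).
h: a_k = 0, 1, -3, -14/3, -1, 2/15, -2/15, …
ICs: h(0) = 0, h′(0) = 1, h′′(0) = -6, h′′′(0) = -28.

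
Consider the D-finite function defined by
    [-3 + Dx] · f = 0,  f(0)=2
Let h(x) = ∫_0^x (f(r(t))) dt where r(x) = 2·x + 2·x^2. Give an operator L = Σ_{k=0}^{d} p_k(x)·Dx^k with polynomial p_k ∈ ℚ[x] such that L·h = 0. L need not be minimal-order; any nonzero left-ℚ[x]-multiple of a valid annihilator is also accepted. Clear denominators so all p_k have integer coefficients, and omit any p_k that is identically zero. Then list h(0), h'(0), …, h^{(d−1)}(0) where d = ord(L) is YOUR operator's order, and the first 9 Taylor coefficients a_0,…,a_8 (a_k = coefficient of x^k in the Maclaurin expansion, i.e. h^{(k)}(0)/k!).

L = (-6 - 12·x)·Dx + Dx^2  (order 2).
h: a_k = 0, 2, 6, 16, 36, 72, 648/5, 7488/35, 11448/35, …
ICs: h(0) = 0, h′(0) = 2.

f: a_k = 2, 6, 9, 9, 27/4, 81/20, 81/40, 243/280, 729/2240, …
h₀=f(r): pull back L_f along r ⇒ L₀.
∫: right-multiply L₀ by Dx.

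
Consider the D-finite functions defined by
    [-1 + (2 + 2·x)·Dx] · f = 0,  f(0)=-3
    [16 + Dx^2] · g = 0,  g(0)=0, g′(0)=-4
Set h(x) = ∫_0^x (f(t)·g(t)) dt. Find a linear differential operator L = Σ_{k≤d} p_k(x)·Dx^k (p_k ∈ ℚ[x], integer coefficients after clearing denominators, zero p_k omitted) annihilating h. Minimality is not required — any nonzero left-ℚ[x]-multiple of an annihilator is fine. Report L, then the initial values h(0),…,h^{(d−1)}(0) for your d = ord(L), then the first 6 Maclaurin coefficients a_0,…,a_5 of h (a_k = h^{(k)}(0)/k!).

L = (67 + 128·x + 64·x^2)·Dx + (-4 - 4·x)·Dx^2 + (4 + 8·x + 4·x^2)·Dx^3  (order 3).
h: a_k = 0, 0, 6, 2, -67/8, -61/20, …
ICs: h(0) = 0, h′(0) = 0, h′′(0) = 12.

f: a_k = -3, -3/2, 3/8, -3/16, 15/128, -21/256, …
g: a_k = 0, -4, 0, 32/3, 0, -128/15, …
L₀ := L_f ⊗_s L_g (sym. prod.), ord ≤ 2.
h=∫h₀ ⇒ L = L₀·Dx.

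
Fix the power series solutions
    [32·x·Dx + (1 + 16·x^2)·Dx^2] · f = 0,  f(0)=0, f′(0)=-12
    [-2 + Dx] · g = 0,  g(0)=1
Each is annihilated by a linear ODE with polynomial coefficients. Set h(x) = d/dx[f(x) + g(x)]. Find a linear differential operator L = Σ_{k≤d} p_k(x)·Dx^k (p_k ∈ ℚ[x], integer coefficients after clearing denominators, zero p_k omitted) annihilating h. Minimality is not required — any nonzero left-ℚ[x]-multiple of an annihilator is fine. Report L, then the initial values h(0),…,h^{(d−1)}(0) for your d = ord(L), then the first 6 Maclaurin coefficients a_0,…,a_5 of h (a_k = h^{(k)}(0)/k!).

f: a_k = 0, -12, 0, 64, 0, -3072/5, …
g: a_k = 1, 2, 2, 4/3, 2/3, 4/15, …
Sum ⇒ L₀ = lclm(L_f,L_g) in ℚ(x)⟨Dx⟩.
Derive L from L₀ (diff closure).
L = (32 - 64·x - 1536·x^2 - 1024·x^3) + (-18 + 704·x^2 - 512·x^4)·Dx + (1 + 16·x + 32·x^2 + 256·x^3 + 256·x^4)·Dx^2  (order 2).
h: a_k = -10, 4, 196, 8/3, -9212/3, 8/15, …
ICs: h(0) = -10, h′(0) = 4.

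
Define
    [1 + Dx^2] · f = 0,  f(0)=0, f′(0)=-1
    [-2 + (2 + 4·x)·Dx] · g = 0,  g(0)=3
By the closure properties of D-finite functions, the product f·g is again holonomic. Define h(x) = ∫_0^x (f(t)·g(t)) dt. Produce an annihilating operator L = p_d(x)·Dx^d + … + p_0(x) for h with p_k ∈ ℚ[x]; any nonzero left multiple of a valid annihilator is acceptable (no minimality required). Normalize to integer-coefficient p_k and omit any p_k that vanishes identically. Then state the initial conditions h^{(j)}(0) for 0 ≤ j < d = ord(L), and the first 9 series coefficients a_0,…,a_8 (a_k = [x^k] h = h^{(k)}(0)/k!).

f: a_k = 0, -1, 0, 1/6, 0, -1/120, 0, 1/5040, 0, …
g: a_k = 3, 3, -3/2, 3/2, -15/8, 21/8, -63/16, 99/16, -1287/128, …
L₀ := L_f ⊗_s L_g (sym. prod.), ord ≤ 2.
Integrate: L := L₀·Dx.
L = (4 + 4·x + 4·x^2)·Dx + (-2 - 4·x)·Dx^2 + (1 + 4·x + 4·x^2)·Dx^3  (order 3).
h: a_k = 0, 0, -3/2, -1, 1/2, -1/5, 4/15, -12/35, 191/420, …
ICs: h(0) = 0, h′(0) = 0, h′′(0) = -3.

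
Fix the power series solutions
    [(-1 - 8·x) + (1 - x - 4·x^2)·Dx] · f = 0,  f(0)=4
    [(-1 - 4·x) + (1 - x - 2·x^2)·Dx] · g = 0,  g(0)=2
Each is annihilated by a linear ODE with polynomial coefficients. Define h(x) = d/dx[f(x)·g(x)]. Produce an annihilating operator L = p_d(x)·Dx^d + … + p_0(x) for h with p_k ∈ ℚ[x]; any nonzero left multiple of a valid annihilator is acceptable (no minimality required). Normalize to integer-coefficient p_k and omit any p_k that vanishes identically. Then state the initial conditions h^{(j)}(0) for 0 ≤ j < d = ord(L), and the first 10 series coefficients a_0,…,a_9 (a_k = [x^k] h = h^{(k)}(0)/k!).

L = (9 + 12·x - 9·x^2 - 272·x^3 - 144·x^4 + 720·x^5 + 640·x^6) + (-1 - 3·x + 24·x^2 + 17·x^3 - 115·x^4 - 66·x^5 + 168·x^6 + 128·x^7)·Dx  (order 1).
h: a_k = 16, 144, 528, 2208, 7120, 23856, 72464, 220992, 645840, 1877200, …
ICs: h(0) = 16.

f: a_k = 4, 4, 20, 36, 116, 260, 724, 1764, 4660, 11716, …
g: a_k = 2, 2, 6, 10, 22, 42, 86, 170, 342, 682, …
Product ⇒ symmetric product L₀, ord ≤ 1.
Derive L from L₀ (diff closure).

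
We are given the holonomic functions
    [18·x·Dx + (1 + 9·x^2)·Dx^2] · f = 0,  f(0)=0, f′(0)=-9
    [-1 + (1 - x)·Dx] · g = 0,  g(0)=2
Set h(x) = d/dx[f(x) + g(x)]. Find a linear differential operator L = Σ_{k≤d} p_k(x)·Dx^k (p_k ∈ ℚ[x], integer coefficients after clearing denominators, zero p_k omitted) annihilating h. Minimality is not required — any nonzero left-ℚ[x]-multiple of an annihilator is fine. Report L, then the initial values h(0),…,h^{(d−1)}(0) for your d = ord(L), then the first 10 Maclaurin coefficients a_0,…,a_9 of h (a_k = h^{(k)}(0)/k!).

f: a_k = 0, -9, 0, 27, 0, -729/5, 0, 6561/7, 0, -6561, …
g: a_k = 2, 2, 2, 2, 2, 2, 2, 2, 2, 2, …
Weyl lclm of L_f,L_g ⇒ L₀ (ord ≤ 3).
Differentiate: ansatz ord ≤ ord L₀ ⇒ L.
L = (18 - 72·x - 486·x^2) + (-12 + 18·x + 180·x^2 - 486·x^3)·Dx + (1 + 8·x + 72·x^3 - 81·x^4)·Dx^2  (order 2).
h: a_k = -7, 4, 87, 8, -719, 12, 6575, 16, -59031, 20, …
ICs: h(0) = -7, h′(0) = 4.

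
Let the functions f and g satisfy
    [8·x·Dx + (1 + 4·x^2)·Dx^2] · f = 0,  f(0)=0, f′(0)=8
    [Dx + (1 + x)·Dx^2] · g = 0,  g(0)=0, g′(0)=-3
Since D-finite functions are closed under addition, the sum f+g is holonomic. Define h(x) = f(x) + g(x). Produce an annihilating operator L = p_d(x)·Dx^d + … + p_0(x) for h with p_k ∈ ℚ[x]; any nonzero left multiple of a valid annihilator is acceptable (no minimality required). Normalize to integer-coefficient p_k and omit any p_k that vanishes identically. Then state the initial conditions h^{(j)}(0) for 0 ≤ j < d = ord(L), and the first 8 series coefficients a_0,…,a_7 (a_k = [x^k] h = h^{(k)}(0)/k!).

f: a_k = 0, 8, 0, -32/3, 0, 128/5, 0, -512/7, …
g: a_k = 0, -3, 3/2, -1, 3/4, -3/5, 1/2, -3/7, …
Sum ⇒ L₀ = lclm(L_f,L_g) in ℚ(x)⟨Dx⟩.
L = (-8 - 24·x + 96·x^2 + 32·x^3)·Dx + (-10 - 16·x + 72·x^2 + 192·x^3 + 64·x^4)·Dx^2 + (-1 + 7·x + 8·x^2 + 32·x^3 + 48·x^4 + 16·x^5)·Dx^3  (order 3).
h: a_k = 0, 5, 3/2, -35/3, 3/4, 25, 1/2, -515/7, …
ICs: h(0) = 0, h′(0) = 5, h′′(0) = 3.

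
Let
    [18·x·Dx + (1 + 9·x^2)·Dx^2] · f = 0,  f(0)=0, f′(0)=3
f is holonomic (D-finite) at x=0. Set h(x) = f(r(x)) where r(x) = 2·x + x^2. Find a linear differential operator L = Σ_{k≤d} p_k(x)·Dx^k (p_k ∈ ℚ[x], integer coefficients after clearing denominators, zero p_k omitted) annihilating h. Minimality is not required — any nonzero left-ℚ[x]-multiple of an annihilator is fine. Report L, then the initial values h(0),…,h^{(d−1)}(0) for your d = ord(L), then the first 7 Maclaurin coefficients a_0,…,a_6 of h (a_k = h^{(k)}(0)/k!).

L = (-1 + 72·x + 144·x^2 + 108·x^3 + 27·x^4)·Dx + (1 + x + 36·x^2 + 72·x^3 + 45·x^4 + 9·x^5)·Dx^2  (order 2).
h: a_k = 0, 6, 3, -72, -108, 7506/5, 3879, …
ICs: h(0) = 0, h′(0) = 6.

f: a_k = 0, 3, 0, -9, 0, 243/5, 0, …
L₀ from L_f via x↦r, Dx↦r'^{-1}Dx.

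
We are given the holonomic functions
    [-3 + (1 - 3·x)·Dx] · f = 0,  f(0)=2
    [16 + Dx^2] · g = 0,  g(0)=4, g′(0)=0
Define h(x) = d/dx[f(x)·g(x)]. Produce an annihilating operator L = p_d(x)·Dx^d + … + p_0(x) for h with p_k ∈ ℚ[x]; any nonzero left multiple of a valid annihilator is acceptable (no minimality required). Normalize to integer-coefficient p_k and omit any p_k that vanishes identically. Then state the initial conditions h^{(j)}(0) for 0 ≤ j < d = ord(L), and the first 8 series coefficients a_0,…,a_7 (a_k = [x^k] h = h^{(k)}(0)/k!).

L = (-2 - 96·x + 144·x^2) + (-6 + 18·x)·Dx + (1 - 6·x + 9·x^2)·Dx^2  (order 2).
h: a_k = 24, 16, 72, 1888/3, 2360, 123344/15, 431704/15, 31115456/315, …
ICs: h(0) = 24, h′(0) = 16.

f: a_k = 2, 6, 18, 54, 162, 486, 1458, 4374, …
g: a_k = 4, 0, -32, 0, 128/3, 0, -1024/45, 0, …
h₀=f·g: eliminate ⇒ L₀, order ≤ 1·2.
Differentiate: ansatz ord ≤ ord L₀ ⇒ L.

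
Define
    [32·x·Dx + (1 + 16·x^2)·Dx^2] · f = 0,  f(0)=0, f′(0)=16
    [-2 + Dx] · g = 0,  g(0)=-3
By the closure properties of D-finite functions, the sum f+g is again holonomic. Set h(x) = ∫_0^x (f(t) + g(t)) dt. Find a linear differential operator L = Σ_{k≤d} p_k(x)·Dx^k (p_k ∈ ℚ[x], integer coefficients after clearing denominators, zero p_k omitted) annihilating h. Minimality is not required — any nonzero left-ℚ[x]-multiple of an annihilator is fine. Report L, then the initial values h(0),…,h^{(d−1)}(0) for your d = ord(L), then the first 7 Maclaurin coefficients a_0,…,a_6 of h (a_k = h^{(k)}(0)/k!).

f: a_k = 0, 16, 0, -256/3, 0, 4096/5, 0, …
g: a_k = -3, -6, -6, -4, -2, -4/5, -4/15, …
Weyl lclm of L_f,L_g ⇒ L₀ (ord ≤ 3).
h=∫h₀ ⇒ L = L₀·Dx.
L = (32 - 64·x - 1536·x^2 - 1024·x^3)·Dx^2 + (-18 + 704·x^2 - 512·x^4)·Dx^3 + (1 + 16·x + 32·x^2 + 256·x^3 + 256·x^4)·Dx^4  (order 4).
h: a_k = 0, -3, 5, -2, -67/3, -2/5, 682/5, …
ICs: h(0) = 0, h′(0) = -3, h′′(0) = 10, h′′′(0) = -12.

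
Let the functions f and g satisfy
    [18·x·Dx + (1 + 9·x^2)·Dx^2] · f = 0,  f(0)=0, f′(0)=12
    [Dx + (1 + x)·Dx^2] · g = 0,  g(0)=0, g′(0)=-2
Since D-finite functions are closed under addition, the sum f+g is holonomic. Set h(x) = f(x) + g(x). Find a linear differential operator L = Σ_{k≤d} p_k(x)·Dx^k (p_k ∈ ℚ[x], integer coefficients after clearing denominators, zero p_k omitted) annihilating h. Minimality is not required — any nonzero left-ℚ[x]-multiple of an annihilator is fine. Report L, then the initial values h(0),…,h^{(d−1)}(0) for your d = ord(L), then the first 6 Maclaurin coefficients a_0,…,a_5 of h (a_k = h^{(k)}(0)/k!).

L = (-18 - 54·x + 486·x^2 + 162·x^3)·Dx + (-20 - 36·x + 432·x^2 + 972·x^3 + 324·x^4)·Dx^2 + (-1 + 17·x + 18·x^2 + 162·x^3 + 243·x^4 + 81·x^5)·Dx^3  (order 3).
h: a_k = 0, 10, 1, -110/3, 1/2, 194, …
ICs: h(0) = 0, h′(0) = 10, h′′(0) = 2.

f: a_k = 0, 12, 0, -36, 0, 972/5, …
g: a_k = 0, -2, 1, -2/3, 1/2, -2/5, …
f+g: L₀ = lclm(L_f,L_g), ord ≤ 2+2.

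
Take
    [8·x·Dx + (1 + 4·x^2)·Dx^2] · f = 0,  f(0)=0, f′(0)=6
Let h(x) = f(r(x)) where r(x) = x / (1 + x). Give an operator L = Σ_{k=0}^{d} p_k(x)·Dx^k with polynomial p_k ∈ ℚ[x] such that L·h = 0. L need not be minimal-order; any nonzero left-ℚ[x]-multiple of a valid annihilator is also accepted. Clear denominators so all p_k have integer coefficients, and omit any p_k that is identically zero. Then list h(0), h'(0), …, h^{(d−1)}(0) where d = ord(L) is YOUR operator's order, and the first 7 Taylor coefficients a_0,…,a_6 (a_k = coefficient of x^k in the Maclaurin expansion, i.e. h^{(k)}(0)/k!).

f: a_k = 0, 6, 0, -8, 0, 96/5, 0, …
L₀ from L_f via x↦r, Dx↦r'^{-1}Dx.
L = (2 + 10·x)·Dx + (1 + 2·x + 5·x^2)·Dx^2  (order 2).
h: a_k = 0, 6, -6, -2, 18, -114/5, -22, …
ICs: h(0) = 0, h′(0) = 6.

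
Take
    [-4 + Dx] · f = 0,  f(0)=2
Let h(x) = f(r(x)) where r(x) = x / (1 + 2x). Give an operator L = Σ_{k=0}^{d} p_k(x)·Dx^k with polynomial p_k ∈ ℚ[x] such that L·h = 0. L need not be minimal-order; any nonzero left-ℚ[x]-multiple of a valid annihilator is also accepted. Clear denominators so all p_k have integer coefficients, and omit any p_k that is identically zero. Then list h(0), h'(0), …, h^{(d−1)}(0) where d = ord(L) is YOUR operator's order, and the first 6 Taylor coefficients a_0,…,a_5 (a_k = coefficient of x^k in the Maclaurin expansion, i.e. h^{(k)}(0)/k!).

f: a_k = 2, 8, 16, 64/3, 64/3, 256/15, …
h₀=f(r): pull back L_f along r ⇒ L₀.
L = -4 + (1 + 4·x + 4·x^2)·Dx  (order 1).
h: a_k = 2, 8, 0, -32/3, 64/3, -128/5, …
ICs: h(0) = 2.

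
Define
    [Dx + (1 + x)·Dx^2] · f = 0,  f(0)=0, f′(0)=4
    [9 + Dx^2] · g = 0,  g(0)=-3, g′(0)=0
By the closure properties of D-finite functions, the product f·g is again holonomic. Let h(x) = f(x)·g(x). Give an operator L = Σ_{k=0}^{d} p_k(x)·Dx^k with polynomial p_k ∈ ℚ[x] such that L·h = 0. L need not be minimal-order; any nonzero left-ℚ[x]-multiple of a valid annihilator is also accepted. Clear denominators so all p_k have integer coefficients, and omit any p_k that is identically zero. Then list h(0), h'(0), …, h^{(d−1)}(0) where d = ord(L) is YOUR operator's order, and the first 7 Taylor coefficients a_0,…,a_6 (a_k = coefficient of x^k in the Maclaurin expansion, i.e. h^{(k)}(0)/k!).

f: a_k = 0, 4, -2, 4/3, -1, 4/5, -2/3, …
g: a_k = -3, 0, 27/2, 0, -81/8, 0, 243/80, …
Product ⇒ symmetric product L₀, ord ≤ 4.
L = (2493 + 10854·x + 17091·x^2 + 11664·x^3 + 2916·x^4) + (612 + 1908·x + 1944·x^2 + 648·x^3)·Dx + (592 + 2484·x + 3834·x^2 + 2592·x^3 + 648·x^4)·Dx^2 + (68 + 212·x + 216·x^2 + 72·x^3)·Dx^3 + (35 + 142·x + 215·x^2 + 144·x^3 + 36·x^4)·Dx^4  (order 4).
h: a_k = 0, -12, 6, 50, -24, -249/10, 35/4, …
ICs: h(0) = 0, h′(0) = -12, h′′(0) = 12, h′′′(0) = 300.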